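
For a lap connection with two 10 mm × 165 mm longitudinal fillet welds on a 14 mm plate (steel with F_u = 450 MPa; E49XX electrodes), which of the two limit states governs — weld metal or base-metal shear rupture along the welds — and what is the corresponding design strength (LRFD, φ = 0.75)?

φR_n ≈ 514 kN (weld metal governs)

E49XX → F_EXX = 490 MPa.
t_e = 0.707 × 10 = 7.07 mm; L = 330 mm.
Weld metal: φR_n = 0.75 × 0.6 × 490 × 7.07 × 330 × 10⁻³ = 514.4 kN.
Base metal (shear rupture): φR_n = 0.75 × 0.6 × 450 × 14 × 330 × 10⁻³ = 935.6 kN.
Governing: weld metal.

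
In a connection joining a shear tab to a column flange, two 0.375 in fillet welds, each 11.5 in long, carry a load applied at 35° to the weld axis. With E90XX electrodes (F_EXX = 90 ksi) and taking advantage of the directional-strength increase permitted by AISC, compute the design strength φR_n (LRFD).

t_e = 0.707 × 0.375 = 0.2651 in; A_we = 0.2651 × 23 = 6.098 in².
Directional factor: 1.0 + 0.5 sin^1.5(35°) = 1.217.
F_nw = 0.6 × 90 × 1.217 = 65.73 ksi.
φR_n = 0.75 × 65.73 × 6.098 = 300.6 kips.

φR_n ≈ 301 kips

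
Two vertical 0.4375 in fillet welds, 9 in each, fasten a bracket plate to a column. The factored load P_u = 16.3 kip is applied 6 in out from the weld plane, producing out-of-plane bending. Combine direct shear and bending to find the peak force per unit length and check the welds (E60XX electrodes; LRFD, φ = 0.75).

E60XX → F_EXX = 60 ksi.
L_w = 2 × 9 = 18 in; section modulus (unit throat) S = 2 × L²/6 = 27 in².
Direct shear f_v = P/L_w = 16.3/18 = 0.9056 kip/in.
Moment M = P × e = 16.3 × 6 = 97.8 kip·in; bending f_b = M/S = 3.622 kip/in.
f_max = √(f_v² + f_b²) = √(0.9056² + 3.622²) = 3.734 kip/in.
φr_n = 0.75 × 0.6 × 60 × (0.707 × 0.4375) = 8.351 kip/in → adequate.

f_max ≈ 3.73 kip/in; adequate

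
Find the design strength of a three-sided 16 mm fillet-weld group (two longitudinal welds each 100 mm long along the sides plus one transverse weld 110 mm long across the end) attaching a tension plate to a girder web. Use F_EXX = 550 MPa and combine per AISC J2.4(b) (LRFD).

t_e = 0.707 × 16 = 11.31 mm.
R_nwl = 0.6 × 550 × 11.31 × 200 × 10⁻³ = 746.6 kN (longitudinal, 2 welds).
R_nwt = 0.6 × 550 × 11.31 × 110 × 10⁻³ = 410.6 kN (transverse, base value).
(i) R_nwl + R_nwt = 1157 kN; (ii) 0.85 R_nwl + 1.5 R_nwt = 1251 kN.
R_n = max = 1251 kN [governs: (ii)]; φR_n = 937.9 kN.

φR_n ≈ 938 kN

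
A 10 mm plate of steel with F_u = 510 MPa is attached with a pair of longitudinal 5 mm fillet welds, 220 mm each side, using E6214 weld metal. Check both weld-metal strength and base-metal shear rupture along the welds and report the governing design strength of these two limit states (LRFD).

E62XX → F_EXX = 620 MPa.
t_e = 0.707 × 5 = 3.535 mm; L = 440 mm.
Weld metal: φR_n = 0.75 × 0.6 × 620 × 3.535 × 440 × 10⁻³ = 434 kN.
Base metal (shear rupture): φR_n = 0.75 × 0.6 × 510 × 10 × 440 × 10⁻³ = 1010 kN.
Governing: weld metal.

φR_n ≈ 434 kN (weld metal governs)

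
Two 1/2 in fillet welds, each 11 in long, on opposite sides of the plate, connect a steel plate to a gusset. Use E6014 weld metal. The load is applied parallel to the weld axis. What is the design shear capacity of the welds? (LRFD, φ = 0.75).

E60XX → F_EXX = 60 ksi.
Effective throat t_e = 0.707 × 0.5 = 0.3535 in.
Total length L = 22 in; A_we = 0.3535 × 22 = 7.777 in².
F_nw = 0.6 F_EXX = 0.6 × 60 = 36 ksi.
φR_n = 0.75 × 36 × 7.777 = 210 kips.

φR_n ≈ 210 kips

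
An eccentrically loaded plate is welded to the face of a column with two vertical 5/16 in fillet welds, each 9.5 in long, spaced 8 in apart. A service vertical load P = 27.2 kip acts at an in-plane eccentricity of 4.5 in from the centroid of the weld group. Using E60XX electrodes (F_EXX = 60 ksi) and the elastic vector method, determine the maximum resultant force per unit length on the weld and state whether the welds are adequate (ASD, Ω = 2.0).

f_max ≈ 2.84 kip/in; adequate

Total weld length L_w = 19 in. Treat welds as unit-width lines.
Polar moment about centroid: J = 2[d³/12 + d(b/2)²] = 2[9.5³/12 + 9.5×4²] = 446.9 in³.
Direct shear f_v = P/L_w = 27.2 / 19 = 1.432 kip/in (vertical).
Torsion M = P·e = 27.2 × 4.5 = 122.4 kip·in.
Critical point at (x, y) = (4, 4.75) from centroid. f_tx = M·y/J = 1.301 kip/in; f_ty = M·x/J = 1.096 kip/in.
Resultant f_max = √[f_tx² + (f_v + f_ty)²] = √[1.301² + (1.432 + 1.096)²] = 2.842 kip/in.
Capacity per unit length: r_n/Ω = (1/2.0) × 0.6 × 60 × (0.707 × 0.3125) = 3.977 kip/in.
2.842 ≤ 3.977 → adequate.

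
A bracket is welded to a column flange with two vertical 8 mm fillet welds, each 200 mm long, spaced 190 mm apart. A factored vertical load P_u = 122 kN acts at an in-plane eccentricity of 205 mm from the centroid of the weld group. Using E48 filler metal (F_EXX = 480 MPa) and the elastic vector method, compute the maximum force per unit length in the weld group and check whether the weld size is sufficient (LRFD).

f_max ≈ 934 N/mm; adequate

Total weld length L_w = 400 mm. Treat welds as unit-width lines.
Polar moment about centroid: J = 2[d³/12 + d(b/2)²] = 2[200³/12 + 200×95²] = 4943000 mm³.
Direct shear f_v = P/L_w = 122×10³ / 400 = 305 N/mm (vertical).
Torsion M = P·e = 122×10³ × 205 = 25010000 N·mm.
Critical point at (x, y) = (95, 100) from centroid. f_tx = M·y/J = 505.9 N/mm; f_ty = M·x/J = 480.6 N/mm.
Resultant f_max = √[f_tx² + (f_v + f_ty)²] = √[505.9² + (305 + 480.6)²] = 934.4 N/mm.
Capacity per unit length: φr_n = 0.75 × 0.6 × 480 × (0.707 × 8) = 1222 N/mm.
934.4 ≤ 1222 → adequate.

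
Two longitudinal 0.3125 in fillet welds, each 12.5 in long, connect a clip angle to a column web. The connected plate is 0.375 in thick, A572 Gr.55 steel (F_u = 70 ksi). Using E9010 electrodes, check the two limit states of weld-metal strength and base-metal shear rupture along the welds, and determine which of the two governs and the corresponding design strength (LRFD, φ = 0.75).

φR_n ≈ 224 kips (weld metal governs)

E90XX → F_EXX = 90 ksi.
t_e = 0.707 × 0.3125 = 0.2209 in; L = 25 in.
Weld metal: φR_n = 0.75 × 0.6 × 90 × 0.2209 × 25 = 223.7 kips.
Base metal (shear rupture): φR_n = 0.75 × 0.6 × 70 × 0.375 × 25 = 295.3 kips.
Governing: weld metal.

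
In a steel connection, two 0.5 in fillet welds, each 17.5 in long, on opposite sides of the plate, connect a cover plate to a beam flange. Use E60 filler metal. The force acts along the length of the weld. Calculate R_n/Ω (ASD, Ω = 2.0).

E60XX → F_EXX = 60 ksi.
Effective throat t_e = 0.707 × 0.5 = 0.3535 in.
Total length L = 35 in; A_we = 0.3535 × 35 = 12.37 in².
F_nw = 0.6 F_EXX = 0.6 × 60 = 36 ksi.
R_n = 36 × 12.37 = 445.4 kips; R_n/Ω = 445.4/2.0 = 222.7 kips.

R_n/Ω ≈ 223 kips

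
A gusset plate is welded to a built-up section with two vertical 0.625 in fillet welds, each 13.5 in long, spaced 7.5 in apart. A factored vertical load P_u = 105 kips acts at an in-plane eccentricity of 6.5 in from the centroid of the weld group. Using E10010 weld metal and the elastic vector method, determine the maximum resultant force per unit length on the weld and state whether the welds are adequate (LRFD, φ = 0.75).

f_max ≈ 9.21 kip/in; adequate

E100XX → F_EXX = 100 ksi.
Total weld length L_w = 27 in. Treat welds as unit-width lines.
Polar moment about centroid: J = 2[d³/12 + d(b/2)²] = 2[13.5³/12 + 13.5×3.75²] = 789.8 in³.
Direct shear f_v = P/L_w = 105 / 27 = 3.889 kip/in (vertical).
Torsion M = P·e = 105 × 6.5 = 682.5 kip·in.
Critical point at (x, y) = (3.75, 6.75) from centroid. f_tx = M·y/J = 5.833 kip/in; f_ty = M·x/J = 3.241 kip/in.
Resultant f_max = √[f_tx² + (f_v + f_ty)²] = √[5.833² + (3.889 + 3.241)²] = 9.212 kip/in.
Capacity per unit length: φr_n = 0.75 × 0.6 × 100 × (0.707 × 0.625) = 19.88 kip/in.
9.212 ≤ 19.88 → adequate.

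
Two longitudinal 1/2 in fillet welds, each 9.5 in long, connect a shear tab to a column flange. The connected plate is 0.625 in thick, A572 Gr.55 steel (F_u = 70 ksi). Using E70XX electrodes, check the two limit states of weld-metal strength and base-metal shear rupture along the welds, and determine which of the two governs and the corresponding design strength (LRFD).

E70XX → F_EXX = 70 ksi.
t_e = 0.707 × 0.5 = 0.3535 in; L = 19 in.
Weld metal: φR_n = 0.75 × 0.6 × 70 × 0.3535 × 19 = 211.6 kip.
Base metal (shear rupture): φR_n = 0.75 × 0.6 × 70 × 0.625 × 19 = 374.1 kip.
Governing: weld metal.

φR_n ≈ 212 kip (weld metal governs)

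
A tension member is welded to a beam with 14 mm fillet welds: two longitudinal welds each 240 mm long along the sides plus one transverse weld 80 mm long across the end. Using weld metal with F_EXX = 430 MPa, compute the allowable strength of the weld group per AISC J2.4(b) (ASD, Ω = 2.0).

R_n/Ω ≈ 715 kN

t_e = 0.707 × 14 = 9.898 mm.
R_nwl = 0.6 × 430 × 9.898 × 480 × 10⁻³ = 1226 kN (longitudinal, 2 welds).
R_nwt = 0.6 × 430 × 9.898 × 80 × 10⁻³ = 204.3 kN (transverse, base value).
(i) R_nwl + R_nwt = 1430 kN; (ii) 0.85 R_nwl + 1.5 R_nwt = 1348 kN.
R_n = max = 1430 kN [governs: (i)]; R_n/Ω = 715 kN.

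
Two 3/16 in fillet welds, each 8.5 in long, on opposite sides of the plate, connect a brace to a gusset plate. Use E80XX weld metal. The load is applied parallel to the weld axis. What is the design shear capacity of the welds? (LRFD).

φR_n ≈ 81.1 kips

E80XX → F_EXX = 80 ksi.
Effective throat t_e = 0.707 × 0.1875 = 0.1326 in.
Total length L = 17 in; A_we = 0.1326 × 17 = 2.254 in².
F_nw = 0.6 F_EXX = 0.6 × 80 = 48 ksi.
φR_n = 0.75 × 48 × 2.254 = 81.13 kips.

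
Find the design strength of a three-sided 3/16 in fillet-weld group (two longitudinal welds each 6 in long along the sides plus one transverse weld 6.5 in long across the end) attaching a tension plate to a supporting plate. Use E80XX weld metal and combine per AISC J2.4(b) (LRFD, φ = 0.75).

φR_n ≈ 95.2 kips

E80XX → F_EXX = 80 ksi.
t_e = 0.707 × 0.1875 = 0.1326 in.
R_nwl = 0.6 × 80 × 0.1326 × 12 = 76.36 kips (longitudinal, 2 welds).
R_nwt = 0.6 × 80 × 0.1326 × 6.5 = 41.36 kips (transverse, base value).
(i) R_nwl + R_nwt = 117.7 kips; (ii) 0.85 R_nwl + 1.5 R_nwt = 126.9 kips.
R_n = max = 126.9 kips [governs: (ii)]; φR_n = 95.21 kips.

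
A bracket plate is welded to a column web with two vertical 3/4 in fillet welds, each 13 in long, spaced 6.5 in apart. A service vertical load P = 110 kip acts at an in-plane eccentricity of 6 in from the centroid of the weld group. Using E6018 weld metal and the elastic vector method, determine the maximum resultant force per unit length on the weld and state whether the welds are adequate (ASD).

E60XX → F_EXX = 60 ksi.
Total weld length L_w = 26 in. Treat welds as unit-width lines.
Polar moment about centroid: J = 2[d³/12 + d(b/2)²] = 2[13³/12 + 13×3.25²] = 640.8 in³.
Direct shear f_v = P/L_w = 110 / 26 = 4.231 kip/in (vertical).
Torsion M = P·e = 110 × 6 = 660 kip·in.
Critical point at (x, y) = (3.25, 6.5) from centroid. f_tx = M·y/J = 6.695 kip/in; f_ty = M·x/J = 3.347 kip/in.
Resultant f_max = √[f_tx² + (f_v + f_ty)²] = √[6.695² + (4.231 + 3.347)²] = 10.11 kip/in.
Capacity per unit length: r_n/Ω = (1/2.0) × 0.6 × 60 × (0.707 × 0.75) = 9.544 kip/in.
10.11 > 9.544 → NOT adequate.

f_max ≈ 10.1 kip/in; NOT adequate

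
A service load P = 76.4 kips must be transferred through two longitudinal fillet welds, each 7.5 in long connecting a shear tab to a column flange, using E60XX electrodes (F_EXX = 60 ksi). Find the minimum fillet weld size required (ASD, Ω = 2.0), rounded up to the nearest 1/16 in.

Total weld length L = 15 in.
Required throat t_e = P × Ω / (0.6 F_EXX × L) = 76.4 × 2.0 / (0.6 × 60 × 15) = 0.283 in.
Required leg w = t_e / 0.707 = 0.4002 in → use 7/16 in.

w = 7/16 in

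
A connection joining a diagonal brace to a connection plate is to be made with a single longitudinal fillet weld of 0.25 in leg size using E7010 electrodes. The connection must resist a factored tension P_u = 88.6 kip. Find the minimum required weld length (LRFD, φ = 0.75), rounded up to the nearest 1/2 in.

L = 16 in

E70XX → F_EXX = 70 ksi.
Throat t_e = 0.707 × 0.25 = 0.1767 in.
φr_n = 0.75 × 0.6 × 70 × 0.1767 = 5.568 kip/in.
L_req = P_u / φr_n = 88.6 / 5.568 = 15.91 in total.
Round up → use L = 16 in.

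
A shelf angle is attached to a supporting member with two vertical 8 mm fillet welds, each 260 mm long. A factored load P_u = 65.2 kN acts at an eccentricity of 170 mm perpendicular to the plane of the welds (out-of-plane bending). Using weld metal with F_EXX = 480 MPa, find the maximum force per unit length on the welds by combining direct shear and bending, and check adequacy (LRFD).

f_max ≈ 508 N/mm; adequate

L_w = 2 × 260 = 520 mm; section modulus (unit throat) S = 2 × L²/6 = 22530 mm².
Direct shear f_v = P/L_w = 65.2×10³/520 = 125.4 N/mm.
Moment M = P × e = 65.2×10³ × 170 = 11084000 N·mm; bending f_b = M/S = 491.9 N/mm.
f_max = √(f_v² + f_b²) = √(125.4² + 491.9²) = 507.6 N/mm.
φr_n = 0.75 × 0.6 × 480 × (0.707 × 8) = 1222 N/mm → adequate.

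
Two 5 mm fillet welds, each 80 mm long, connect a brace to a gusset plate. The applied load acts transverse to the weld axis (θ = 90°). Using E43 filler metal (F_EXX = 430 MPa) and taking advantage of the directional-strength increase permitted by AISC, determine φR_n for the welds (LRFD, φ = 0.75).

φR_n ≈ 164 kN

t_e = 0.707 × 5 = 3.535 mm; A_we = 3.535 × 160 = 565.6 mm².
Directional factor: 1.0 + 0.5 sin^1.5(90°) = 1.5.
F_nw = 0.6 × 430 × 1.5 = 387 MPa.
φR_n = 0.75 × 387 × 565.6 × 10⁻³ = 164.2 kN.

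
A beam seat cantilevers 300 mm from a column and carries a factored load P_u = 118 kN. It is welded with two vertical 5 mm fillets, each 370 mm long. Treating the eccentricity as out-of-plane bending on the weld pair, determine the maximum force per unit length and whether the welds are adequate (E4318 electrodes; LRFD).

f_max ≈ 792 N/mm; NOT adequate

E43XX → F_EXX = 430 MPa.
L_w = 2 × 370 = 740 mm; section modulus (unit throat) S = 2 × L²/6 = 45630 mm².
Direct shear f_v = P/L_w = 118×10³/740 = 159.5 N/mm.
Moment M = P × e = 118×10³ × 300 = 35400000 N·mm; bending f_b = M/S = 775.7 N/mm.
f_max = √(f_v² + f_b²) = √(159.5² + 775.7²) = 792 N/mm.
φr_n = 0.75 × 0.6 × 430 × (0.707 × 5) = 684 N/mm → NOT adequate.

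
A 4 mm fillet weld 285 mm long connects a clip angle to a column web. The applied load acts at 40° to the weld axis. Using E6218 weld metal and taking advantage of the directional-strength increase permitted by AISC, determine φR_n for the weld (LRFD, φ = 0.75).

E62XX → F_EXX = 620 MPa.
t_e = 0.707 × 4 = 2.828 mm; A_we = 2.828 × 285 = 806 mm².
Directional factor: 1.0 + 0.5 sin^1.5(40°) = 1.258.
F_nw = 0.6 × 620 × 1.258 = 467.9 MPa.
φR_n = 0.75 × 467.9 × 806 × 10⁻³ = 282.8 kN.

φR_n ≈ 283 kN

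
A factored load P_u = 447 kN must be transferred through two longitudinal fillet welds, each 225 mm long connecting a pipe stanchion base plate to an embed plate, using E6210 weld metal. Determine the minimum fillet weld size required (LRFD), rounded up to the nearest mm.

E62XX → F_EXX = 620 MPa.
Total weld length L = 450 mm.
Required throat t_e = P_u / (φ × 0.6 F_EXX × L) = 447 / (0.75 × 0.6 × 620 × 450 × 10⁻³) = 3.56 mm.
Required leg w = t_e / 0.707 = 5.036 mm → use 6 mm.

w = 6 mm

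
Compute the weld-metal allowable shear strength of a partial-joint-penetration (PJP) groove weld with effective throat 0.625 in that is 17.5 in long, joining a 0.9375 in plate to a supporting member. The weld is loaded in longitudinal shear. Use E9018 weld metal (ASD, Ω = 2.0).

R_n/Ω ≈ 295 kips

E90XX → F_EXX = 90 ksi.
Effective throat (given) t_e = 0.625 in.
A_we = 0.625 × 17.5 = 10.94 in².
F_nw = 0.6 F_EXX = 54 ksi.
R_n/Ω = (54 × 10.94) / 2.0 = 295.3 kips.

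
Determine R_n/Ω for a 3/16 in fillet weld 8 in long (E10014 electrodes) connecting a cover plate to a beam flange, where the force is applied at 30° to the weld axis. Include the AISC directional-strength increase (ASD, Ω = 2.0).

R_n/Ω ≈ 37.4 kips

E100XX → F_EXX = 100 ksi.
t_e = 0.707 × 0.1875 = 0.1326 in; A_we = 0.1326 × 8 = 1.06 in².
Directional factor: 1.0 + 0.5 sin^1.5(30°) = 1.177.
F_nw = 0.6 × 100 × 1.177 = 70.61 ksi.
R_n/Ω = (70.61 × 1.06) / 2.0 = 37.44 kips.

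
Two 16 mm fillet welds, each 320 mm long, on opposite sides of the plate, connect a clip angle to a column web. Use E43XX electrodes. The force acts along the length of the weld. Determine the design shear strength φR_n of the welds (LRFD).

φR_n ≈ 1400 kN

E43XX → F_EXX = 430 MPa.
Effective throat t_e = 0.707 × 16 = 11.31 mm.
Total length L = 640 mm; A_we = 11.31 × 640 = 7240 mm².
F_nw = 0.6 F_EXX = 0.6 × 430 = 258 MPa.
φR_n = 0.75 × 258 × 7240 × 10⁻³ = 1401 kN.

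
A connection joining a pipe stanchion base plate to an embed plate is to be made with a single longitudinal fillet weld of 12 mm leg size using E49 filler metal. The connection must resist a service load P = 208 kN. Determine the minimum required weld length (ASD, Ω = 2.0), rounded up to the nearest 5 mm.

L = 170 mm

E49XX → F_EXX = 490 MPa.
Throat t_e = 0.707 × 12 = 8.484 mm.
r_n/Ω = (0.6 × 490 × 8.484) / 2.0 = 1247 N/mm = 1.247 kN/mm.
L_req = P / (r_n/Ω) = 208 / 1.247 = 166.8 mm total.
Round up → use L = 170 mm.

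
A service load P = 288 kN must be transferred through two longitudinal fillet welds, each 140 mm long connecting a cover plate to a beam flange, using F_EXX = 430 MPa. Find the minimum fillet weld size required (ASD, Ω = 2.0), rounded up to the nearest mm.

Total weld length L = 280 mm.
Required throat t_e = P × Ω / (0.6 F_EXX × L) = 288 × 2.0 / (0.6 × 430 × 280 × 10⁻³) = 7.973 mm.
Required leg w = t_e / 0.707 = 11.28 mm → use 12 mm.

w = 12 mm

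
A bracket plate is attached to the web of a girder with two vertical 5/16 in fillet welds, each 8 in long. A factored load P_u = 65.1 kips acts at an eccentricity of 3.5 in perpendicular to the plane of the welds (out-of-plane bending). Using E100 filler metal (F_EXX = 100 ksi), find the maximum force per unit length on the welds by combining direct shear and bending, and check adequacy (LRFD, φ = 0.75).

L_w = 2 × 8 = 16 in; section modulus (unit throat) S = 2 × L²/6 = 21.33 in².
Direct shear f_v = P/L_w = 65.1/16 = 4.069 kip/in.
Moment M = P × e = 65.1 × 3.5 = 227.85 kip·in; bending f_b = M/S = 10.68 kip/in.
f_max = √(f_v² + f_b²) = √(4.069² + 10.68²) = 11.43 kip/in.
φr_n = 0.75 × 0.6 × 100 × (0.707 × 0.3125) = 9.942 kip/in → NOT adequate.

f_max ≈ 11.4 kip/in; NOT adequate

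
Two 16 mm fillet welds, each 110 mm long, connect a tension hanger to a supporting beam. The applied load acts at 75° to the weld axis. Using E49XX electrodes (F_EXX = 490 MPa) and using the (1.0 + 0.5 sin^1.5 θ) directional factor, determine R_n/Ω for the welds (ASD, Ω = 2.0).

t_e = 0.707 × 16 = 11.31 mm; A_we = 11.31 × 220 = 2489 mm².
Directional factor: 1.0 + 0.5 sin^1.5(75°) = 1.475.
F_nw = 0.6 × 490 × 1.475 = 433.6 MPa.
R_n/Ω = (433.6 × 2489) / 2.0 × 10⁻³ = 539.5 kN.

R_n/Ω ≈ 539 kN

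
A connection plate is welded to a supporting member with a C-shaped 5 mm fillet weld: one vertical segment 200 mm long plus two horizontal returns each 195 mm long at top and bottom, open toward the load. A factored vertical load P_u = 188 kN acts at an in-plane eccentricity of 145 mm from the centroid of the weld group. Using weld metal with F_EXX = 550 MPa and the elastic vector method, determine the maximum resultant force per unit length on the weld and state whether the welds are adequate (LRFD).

f_max ≈ 909 N/mm; NOT adequate

Total weld length L_w = 590 mm. Treat welds as unit-width lines.
Centroid: x̄ = 2×195×97.5 / 590 = 64.45 mm from the vertical weld.
Polar moment about centroid: J = I_x + I_y = [200³/12 + 2×195×100²] + [200×64.45² + 2(195³/12 + 195×33.05²)] = 7059000 mm³.
Direct shear f_v = P/L_w = 188×10³ / 590 = 318.6 N/mm (vertical).
Torsion M = P·e = 188×10³ × 145 = 27260000 N·mm.
Critical point at (x, y) = (130.6, 100) from centroid. f_tx = M·y/J = 386.2 N/mm; f_ty = M·x/J = 504.1 N/mm.
Resultant f_max = √[f_tx² + (f_v + f_ty)²] = √[386.2² + (318.6 + 504.1)²] = 908.9 N/mm.
Capacity per unit length: φr_n = 0.75 × 0.6 × 550 × (0.707 × 5) = 874.9 N/mm.
908.9 > 874.9 → NOT adequate.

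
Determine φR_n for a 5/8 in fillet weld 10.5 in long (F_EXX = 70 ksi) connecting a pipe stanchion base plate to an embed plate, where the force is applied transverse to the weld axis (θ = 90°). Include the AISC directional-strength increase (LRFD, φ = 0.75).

t_e = 0.707 × 0.625 = 0.4419 in; A_we = 0.4419 × 10.5 = 4.64 in².
Directional factor: 1.0 + 0.5 sin^1.5(90°) = 1.5.
F_nw = 0.6 × 70 × 1.5 = 63 ksi.
φR_n = 0.75 × 63 × 4.64 = 219.2 kips.

φR_n ≈ 219 kips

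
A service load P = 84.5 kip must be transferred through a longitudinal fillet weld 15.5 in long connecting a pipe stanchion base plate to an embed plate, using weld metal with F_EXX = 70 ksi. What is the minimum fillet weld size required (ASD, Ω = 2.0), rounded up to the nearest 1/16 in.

w = 3/8 in

Total weld length L = 15.5 in.
Required throat t_e = P × Ω / (0.6 F_EXX × L) = 84.5 × 2.0 / (0.6 × 70 × 15.5) = 0.2596 in.
Required leg w = t_e / 0.707 = 0.3672 in → use 3/8 in.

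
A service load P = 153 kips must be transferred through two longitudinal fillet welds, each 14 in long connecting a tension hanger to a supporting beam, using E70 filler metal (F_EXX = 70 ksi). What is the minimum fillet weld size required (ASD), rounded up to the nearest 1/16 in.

Total weld length L = 28 in.
Required throat t_e = P × Ω / (0.6 F_EXX × L) = 153 × 2.0 / (0.6 × 70 × 28) = 0.2602 in.
Required leg w = t_e / 0.707 = 0.368 in → use 3/8 in.

w = 3/8 in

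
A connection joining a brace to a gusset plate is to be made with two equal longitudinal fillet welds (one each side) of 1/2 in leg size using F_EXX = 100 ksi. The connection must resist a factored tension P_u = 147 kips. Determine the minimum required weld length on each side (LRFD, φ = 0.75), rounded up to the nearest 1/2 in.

Throat t_e = 0.707 × 0.5 = 0.3535 in.
φr_n = 0.75 × 0.6 × 100 × 0.3535 = 15.91 kips/in.
L_req = P_u / φr_n = 147 / 15.91 = 9.241 in total.
Per side: 9.241 / 2 = 4.62 in.
Round up → use L = 5 in on each side.

L = 5 in on each side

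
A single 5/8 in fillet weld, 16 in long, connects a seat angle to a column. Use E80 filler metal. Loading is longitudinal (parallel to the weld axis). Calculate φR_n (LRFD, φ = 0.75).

φR_n ≈ 255 kip

E80XX → F_EXX = 80 ksi.
Effective throat t_e = 0.707 × 0.625 = 0.4419 in.
Total length L = 16 in; A_we = 0.4419 × 16 = 7.07 in².
F_nw = 0.6 F_EXX = 0.6 × 80 = 48 ksi.
φR_n = 0.75 × 48 × 7.07 = 254.5 kip.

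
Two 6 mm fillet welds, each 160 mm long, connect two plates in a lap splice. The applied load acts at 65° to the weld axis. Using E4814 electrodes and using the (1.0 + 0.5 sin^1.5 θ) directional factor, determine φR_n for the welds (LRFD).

φR_n ≈ 420 kN

E48XX → F_EXX = 480 MPa.
t_e = 0.707 × 6 = 4.242 mm; A_we = 4.242 × 320 = 1357 mm².
Directional factor: 1.0 + 0.5 sin^1.5(65°) = 1.431.
F_nw = 0.6 × 480 × 1.431 = 412.2 MPa.
φR_n = 0.75 × 412.2 × 1357 × 10⁻³ = 419.7 kN.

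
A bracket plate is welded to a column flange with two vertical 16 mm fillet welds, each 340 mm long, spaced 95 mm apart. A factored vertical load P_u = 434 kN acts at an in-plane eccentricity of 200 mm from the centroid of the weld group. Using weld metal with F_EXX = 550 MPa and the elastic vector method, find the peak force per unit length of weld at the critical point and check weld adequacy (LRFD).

Total weld length L_w = 680 mm. Treat welds as unit-width lines.
Polar moment about centroid: J = 2[d³/12 + d(b/2)²] = 2[340³/12 + 340×47.5²] = 8085000 mm³.
Direct shear f_v = P/L_w = 434×10³ / 680 = 638.2 N/mm (vertical).
Torsion M = P·e = 434×10³ × 200 = 86800000 N·mm.
Critical point at (x, y) = (47.5, 170) from centroid. f_tx = M·y/J = 1825 N/mm; f_ty = M·x/J = 510 N/mm.
Resultant f_max = √[f_tx² + (f_v + f_ty)²] = √[1825² + (638.2 + 510)²] = 2156 N/mm.
Capacity per unit length: φr_n = 0.75 × 0.6 × 550 × (0.707 × 16) = 2800 N/mm.
2156 ≤ 2800 → adequate.

f_max ≈ 2160 N/mm; adequate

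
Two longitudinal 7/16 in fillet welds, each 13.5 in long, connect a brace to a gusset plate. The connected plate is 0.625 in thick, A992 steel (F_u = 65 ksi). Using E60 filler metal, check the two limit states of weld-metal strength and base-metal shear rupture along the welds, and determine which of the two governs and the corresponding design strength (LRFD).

φR_n ≈ 225 kips (weld metal governs)

E60XX → F_EXX = 60 ksi.
t_e = 0.707 × 0.4375 = 0.3093 in; L = 27 in.
Weld metal: φR_n = 0.75 × 0.6 × 60 × 0.3093 × 27 = 225.5 kips.
Base metal (shear rupture): φR_n = 0.75 × 0.6 × 65 × 0.625 × 27 = 493.6 kips.
Governing: weld metal.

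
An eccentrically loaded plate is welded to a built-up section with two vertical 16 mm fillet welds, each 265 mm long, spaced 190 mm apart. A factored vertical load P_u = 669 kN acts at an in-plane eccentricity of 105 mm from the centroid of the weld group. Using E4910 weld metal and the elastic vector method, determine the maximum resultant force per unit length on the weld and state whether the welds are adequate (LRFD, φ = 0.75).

f_max ≈ 2420 N/mm; adequate

E49XX → F_EXX = 490 MPa.
Total weld length L_w = 530 mm. Treat welds as unit-width lines.
Polar moment about centroid: J = 2[d³/12 + d(b/2)²] = 2[265³/12 + 265×95²] = 7885000 mm³.
Direct shear f_v = P/L_w = 669×10³ / 530 = 1262 N/mm (vertical).
Torsion M = P·e = 669×10³ × 105 = 70245000 N·mm.
Critical point at (x, y) = (95, 132.5) from centroid. f_tx = M·y/J = 1180 N/mm; f_ty = M·x/J = 846.3 N/mm.
Resultant f_max = √[f_tx² + (f_v + f_ty)²] = √[1180² + (1262 + 846.3)²] = 2417 N/mm.
Capacity per unit length: φr_n = 0.75 × 0.6 × 490 × (0.707 × 16) = 2494 N/mm.
2417 ≤ 2494 → adequate.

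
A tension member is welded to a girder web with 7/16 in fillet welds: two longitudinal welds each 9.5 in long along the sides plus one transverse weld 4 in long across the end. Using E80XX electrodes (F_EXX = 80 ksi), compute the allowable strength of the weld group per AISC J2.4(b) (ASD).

t_e = 0.707 × 0.4375 = 0.3093 in.
R_nwl = 0.6 × 80 × 0.3093 × 19 = 282.1 kip (longitudinal, 2 welds).
R_nwt = 0.6 × 80 × 0.3093 × 4 = 59.39 kip (transverse, base value).
(i) R_nwl + R_nwt = 341.5 kip; (ii) 0.85 R_nwl + 1.5 R_nwt = 328.9 kip.
R_n = max = 341.5 kip [governs: (i)]; R_n/Ω = 170.7 kip.

R_n/Ω ≈ 171 kip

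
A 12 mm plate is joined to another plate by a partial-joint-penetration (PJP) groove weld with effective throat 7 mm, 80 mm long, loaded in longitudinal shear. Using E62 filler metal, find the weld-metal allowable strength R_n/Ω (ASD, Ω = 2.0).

R_n/Ω ≈ 104 kN

E62XX → F_EXX = 620 MPa.
Effective throat (given) t_e = 7 mm.
A_we = 7 × 80 = 560 mm².
F_nw = 0.6 F_EXX = 372 MPa.
R_n/Ω = (372 × 560) / 2.0 × 10⁻³ = 104.2 kN.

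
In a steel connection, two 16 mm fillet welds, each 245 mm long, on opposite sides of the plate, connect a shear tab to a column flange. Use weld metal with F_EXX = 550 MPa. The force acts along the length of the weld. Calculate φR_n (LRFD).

Effective throat t_e = 0.707 × 16 = 11.31 mm.
Total length L = 490 mm; A_we = 11.31 × 490 = 5543 mm².
F_nw = 0.6 F_EXX = 0.6 × 550 = 330 MPa.
φR_n = 0.75 × 330 × 5543 × 10⁻³ = 1372 kN.

φR_n ≈ 1370 kN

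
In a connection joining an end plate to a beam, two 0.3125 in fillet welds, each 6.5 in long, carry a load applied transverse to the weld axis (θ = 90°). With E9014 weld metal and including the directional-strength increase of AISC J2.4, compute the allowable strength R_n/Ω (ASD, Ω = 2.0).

E90XX → F_EXX = 90 ksi.
t_e = 0.707 × 0.3125 = 0.2209 in; A_we = 0.2209 × 13 = 2.872 in².
Directional factor: 1.0 + 0.5 sin^1.5(90°) = 1.5.
F_nw = 0.6 × 90 × 1.5 = 81 ksi.
R_n/Ω = (81 × 2.872) / 2.0 = 116.3 kip.

R_n/Ω ≈ 116 kip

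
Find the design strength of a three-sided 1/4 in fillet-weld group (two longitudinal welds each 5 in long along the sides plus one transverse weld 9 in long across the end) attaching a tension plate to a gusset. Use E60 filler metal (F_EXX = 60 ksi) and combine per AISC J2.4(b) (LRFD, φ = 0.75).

φR_n ≈ 105 kip

t_e = 0.707 × 0.25 = 0.1767 in.
R_nwl = 0.6 × 60 × 0.1767 × 10 = 63.63 kip (longitudinal, 2 welds).
R_nwt = 0.6 × 60 × 0.1767 × 9 = 57.27 kip (transverse, base value).
(i) R_nwl + R_nwt = 120.9 kip; (ii) 0.85 R_nwl + 1.5 R_nwt = 140 kip.
R_n = max = 140 kip [governs: (ii)]; φR_n = 105 kip.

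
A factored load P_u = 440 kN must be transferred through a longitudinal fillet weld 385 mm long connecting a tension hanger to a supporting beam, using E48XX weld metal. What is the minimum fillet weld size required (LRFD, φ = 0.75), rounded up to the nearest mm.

E48XX → F_EXX = 480 MPa.
Total weld length L = 385 mm.
Required throat t_e = P_u / (φ × 0.6 F_EXX × L) = 440 / (0.75 × 0.6 × 480 × 385 × 10⁻³) = 5.291 mm.
Required leg w = t_e / 0.707 = 7.484 mm → use 8 mm.

w = 8 mm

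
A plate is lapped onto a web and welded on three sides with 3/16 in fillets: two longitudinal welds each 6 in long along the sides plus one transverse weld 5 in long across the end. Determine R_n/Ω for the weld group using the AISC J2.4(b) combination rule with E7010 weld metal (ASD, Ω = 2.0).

E70XX → F_EXX = 70 ksi.
t_e = 0.707 × 0.1875 = 0.1326 in.
R_nwl = 0.6 × 70 × 0.1326 × 12 = 66.81 kips (longitudinal, 2 welds).
R_nwt = 0.6 × 70 × 0.1326 × 5 = 27.84 kips (transverse, base value).
(i) R_nwl + R_nwt = 94.65 kips; (ii) 0.85 R_nwl + 1.5 R_nwt = 98.55 kips.
R_n = max = 98.55 kips [governs: (ii)]; R_n/Ω = 49.27 kips.

R_n/Ω ≈ 49.3 kips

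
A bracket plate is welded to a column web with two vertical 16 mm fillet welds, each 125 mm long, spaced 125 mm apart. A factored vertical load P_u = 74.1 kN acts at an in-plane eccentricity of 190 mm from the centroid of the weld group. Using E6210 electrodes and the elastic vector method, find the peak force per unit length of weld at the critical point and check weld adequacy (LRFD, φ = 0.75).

E62XX → F_EXX = 620 MPa.
Total weld length L_w = 250 mm. Treat welds as unit-width lines.
Polar moment about centroid: J = 2[d³/12 + d(b/2)²] = 2[125³/12 + 125×62.5²] = 1302000 mm³.
Direct shear f_v = P/L_w = 74.1×10³ / 250 = 296.4 N/mm (vertical).
Torsion M = P·e = 74.1×10³ × 190 = 14079000 N·mm.
Critical point at (x, y) = (62.5, 62.5) from centroid. f_tx = M·y/J = 675.8 N/mm; f_ty = M·x/J = 675.8 N/mm.
Resultant f_max = √[f_tx² + (f_v + f_ty)²] = √[675.8² + (296.4 + 675.8)²] = 1184 N/mm.
Capacity per unit length: φr_n = 0.75 × 0.6 × 620 × (0.707 × 16) = 3156 N/mm.
1184 ≤ 3156 → adequate.

f_max ≈ 1180 N/mm; adequate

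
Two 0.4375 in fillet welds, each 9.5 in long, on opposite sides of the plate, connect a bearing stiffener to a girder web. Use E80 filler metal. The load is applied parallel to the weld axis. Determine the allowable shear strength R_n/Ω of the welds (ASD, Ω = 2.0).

R_n/Ω ≈ 141 kip

E80XX → F_EXX = 80 ksi.
Effective throat t_e = 0.707 × 0.4375 = 0.3093 in.
Total length L = 19 in; A_we = 0.3093 × 19 = 5.877 in².
F_nw = 0.6 F_EXX = 0.6 × 80 = 48 ksi.
R_n = 48 × 5.877 = 282.1 kip; R_n/Ω = 282.1/2.0 = 141 kip.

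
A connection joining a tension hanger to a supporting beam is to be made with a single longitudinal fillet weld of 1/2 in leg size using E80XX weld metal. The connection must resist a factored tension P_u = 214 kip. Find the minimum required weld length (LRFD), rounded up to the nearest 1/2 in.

E80XX → F_EXX = 80 ksi.
Throat t_e = 0.707 × 0.5 = 0.3535 in.
φr_n = 0.75 × 0.6 × 80 × 0.3535 = 12.73 kip/in.
L_req = P_u / φr_n = 214 / 12.73 = 16.82 in total.
Round up → use L = 17 in.

L = 17 in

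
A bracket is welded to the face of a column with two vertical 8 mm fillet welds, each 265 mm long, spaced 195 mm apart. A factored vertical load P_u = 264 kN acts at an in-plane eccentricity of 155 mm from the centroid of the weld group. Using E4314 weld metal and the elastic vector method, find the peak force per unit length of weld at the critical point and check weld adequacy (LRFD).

f_max ≈ 1190 N/mm; NOT adequate

E43XX → F_EXX = 430 MPa.
Total weld length L_w = 530 mm. Treat welds as unit-width lines.
Polar moment about centroid: J = 2[d³/12 + d(b/2)²] = 2[265³/12 + 265×97.5²] = 8140000 mm³.
Direct shear f_v = P/L_w = 264×10³ / 530 = 498.1 N/mm (vertical).
Torsion M = P·e = 264×10³ × 155 = 40920000 N·mm.
Critical point at (x, y) = (97.5, 132.5) from centroid. f_tx = M·y/J = 666.1 N/mm; f_ty = M·x/J = 490.1 N/mm.
Resultant f_max = √[f_tx² + (f_v + f_ty)²] = √[666.1² + (498.1 + 490.1)²] = 1192 N/mm.
Capacity per unit length: φr_n = 0.75 × 0.6 × 430 × (0.707 × 8) = 1094 N/mm.
1192 > 1094 → NOT adequate.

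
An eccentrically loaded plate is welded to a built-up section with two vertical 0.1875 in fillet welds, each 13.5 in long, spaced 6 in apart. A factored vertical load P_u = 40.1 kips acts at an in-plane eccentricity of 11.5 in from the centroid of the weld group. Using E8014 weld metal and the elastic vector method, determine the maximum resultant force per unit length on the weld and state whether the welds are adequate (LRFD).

f_max ≈ 5.98 kip/in; NOT adequate

E80XX → F_EXX = 80 ksi.
Total weld length L_w = 27 in. Treat welds as unit-width lines.
Polar moment about centroid: J = 2[d³/12 + d(b/2)²] = 2[13.5³/12 + 13.5×3²] = 653.1 in³.
Direct shear f_v = P/L_w = 40.1 / 27 = 1.485 kip/in (vertical).
Torsion M = P·e = 40.1 × 11.5 = 461.15 kip·in.
Critical point at (x, y) = (3, 6.75) from centroid. f_tx = M·y/J = 4.766 kip/in; f_ty = M·x/J = 2.118 kip/in.
Resultant f_max = √[f_tx² + (f_v + f_ty)²] = √[4.766² + (1.485 + 2.118)²] = 5.975 kip/in.
Capacity per unit length: φr_n = 0.75 × 0.6 × 80 × (0.707 × 0.1875) = 4.772 kip/in.
5.975 > 4.772 → NOT adequate.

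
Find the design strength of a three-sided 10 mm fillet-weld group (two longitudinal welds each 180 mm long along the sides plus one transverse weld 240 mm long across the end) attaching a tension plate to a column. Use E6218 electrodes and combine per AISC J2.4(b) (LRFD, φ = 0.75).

E62XX → F_EXX = 620 MPa.
t_e = 0.707 × 10 = 7.07 mm.
R_nwl = 0.6 × 620 × 7.07 × 360 × 10⁻³ = 946.8 kN (longitudinal, 2 welds).
R_nwt = 0.6 × 620 × 7.07 × 240 × 10⁻³ = 631.2 kN (transverse, base value).
(i) R_nwl + R_nwt = 1578 kN; (ii) 0.85 R_nwl + 1.5 R_nwt = 1752 kN.
R_n = max = 1752 kN [governs: (ii)]; φR_n = 1314 kN.

φR_n ≈ 1310 kN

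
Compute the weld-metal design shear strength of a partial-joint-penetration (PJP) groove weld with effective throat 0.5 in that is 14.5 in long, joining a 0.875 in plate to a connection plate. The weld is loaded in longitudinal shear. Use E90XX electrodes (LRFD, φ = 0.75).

E90XX → F_EXX = 90 ksi.
Effective throat (given) t_e = 0.5 in.
A_we = 0.5 × 14.5 = 7.25 in².
F_nw = 0.6 F_EXX = 54 ksi.
φR_n = 0.75 × 54 × 7.25 = 293.6 kips.

φR_n ≈ 294 kips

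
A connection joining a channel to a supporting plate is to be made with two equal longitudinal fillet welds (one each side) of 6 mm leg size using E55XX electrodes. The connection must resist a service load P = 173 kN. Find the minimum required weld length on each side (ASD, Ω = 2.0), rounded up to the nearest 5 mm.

E55XX → F_EXX = 550 MPa.
Throat t_e = 0.707 × 6 = 4.242 mm.
r_n/Ω = (0.6 × 550 × 4.242) / 2.0 = 699.9 N/mm = 0.6999 kN/mm.
L_req = P / (r_n/Ω) = 173 / 0.6999 = 247.2 mm total.
Per side: 247.2 / 2 = 123.6 mm.
Round up → use L = 125 mm on each side.

L = 125 mm on each side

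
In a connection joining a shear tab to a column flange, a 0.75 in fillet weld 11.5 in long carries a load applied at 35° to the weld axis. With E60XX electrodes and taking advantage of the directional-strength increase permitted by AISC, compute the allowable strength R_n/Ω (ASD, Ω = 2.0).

E60XX → F_EXX = 60 ksi.
t_e = 0.707 × 0.75 = 0.5302 in; A_we = 0.5302 × 11.5 = 6.098 in².
Directional factor: 1.0 + 0.5 sin^1.5(35°) = 1.217.
F_nw = 0.6 × 60 × 1.217 = 43.82 ksi.
R_n/Ω = (43.82 × 6.098) / 2.0 = 133.6 kips.

R_n/Ω ≈ 134 kips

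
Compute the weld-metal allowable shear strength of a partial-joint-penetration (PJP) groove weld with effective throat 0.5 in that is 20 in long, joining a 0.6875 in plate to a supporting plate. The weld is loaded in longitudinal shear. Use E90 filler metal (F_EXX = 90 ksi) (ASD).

R_n/Ω ≈ 270 kips

Effective throat (given) t_e = 0.5 in.
A_we = 0.5 × 20 = 10 in².
F_nw = 0.6 F_EXX = 54 ksi.
R_n/Ω = (54 × 10) / 2.0 = 270 kips.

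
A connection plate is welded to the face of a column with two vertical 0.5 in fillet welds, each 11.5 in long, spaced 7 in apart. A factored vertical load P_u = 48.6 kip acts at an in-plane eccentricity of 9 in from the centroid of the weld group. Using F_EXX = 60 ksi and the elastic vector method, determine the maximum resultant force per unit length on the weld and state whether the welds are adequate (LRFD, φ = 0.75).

Total weld length L_w = 23 in. Treat welds as unit-width lines.
Polar moment about centroid: J = 2[d³/12 + d(b/2)²] = 2[11.5³/12 + 11.5×3.5²] = 535.2 in³.
Direct shear f_v = P/L_w = 48.6 / 23 = 2.113 kip/in (vertical).
Torsion M = P·e = 48.6 × 9 = 437.4 kip·in.
Critical point at (x, y) = (3.5, 5.75) from centroid. f_tx = M·y/J = 4.699 kip/in; f_ty = M·x/J = 2.86 kip/in.
Resultant f_max = √[f_tx² + (f_v + f_ty)²] = √[4.699² + (2.113 + 2.86)²] = 6.842 kip/in.
Capacity per unit length: φr_n = 0.75 × 0.6 × 60 × (0.707 × 0.5) = 9.544 kip/in.
6.842 ≤ 9.544 → adequate.

f_max ≈ 6.84 kip/in; adequate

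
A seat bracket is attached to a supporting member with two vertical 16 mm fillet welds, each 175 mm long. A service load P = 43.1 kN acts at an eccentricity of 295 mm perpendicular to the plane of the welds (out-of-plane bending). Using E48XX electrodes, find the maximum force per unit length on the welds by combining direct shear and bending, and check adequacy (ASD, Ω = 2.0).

E48XX → F_EXX = 480 MPa.
L_w = 2 × 175 = 350 mm; section modulus (unit throat) S = 2 × L²/6 = 10210 mm².
Direct shear f_v = P/L_w = 43.1×10³/350 = 123.1 N/mm.
Moment M = P × e = 43.1×10³ × 295 = 12714000 N·mm; bending f_b = M/S = 1246 N/mm.
f_max = √(f_v² + f_b²) = √(123.1² + 1246²) = 1252 N/mm.
r_n/Ω = (1/2.0) × 0.6 × 480 × (0.707 × 16) = 1629 N/mm → adequate.

f_max ≈ 1250 N/mm; adequate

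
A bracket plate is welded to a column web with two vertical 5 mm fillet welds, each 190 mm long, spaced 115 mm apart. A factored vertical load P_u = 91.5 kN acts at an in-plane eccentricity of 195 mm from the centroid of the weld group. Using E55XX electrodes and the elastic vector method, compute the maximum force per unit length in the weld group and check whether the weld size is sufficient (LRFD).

f_max ≈ 972 N/mm; NOT adequate

E55XX → F_EXX = 550 MPa.
Total weld length L_w = 380 mm. Treat welds as unit-width lines.
Polar moment about centroid: J = 2[d³/12 + d(b/2)²] = 2[190³/12 + 190×57.5²] = 2400000 mm³.
Direct shear f_v = P/L_w = 91.5×10³ / 380 = 240.8 N/mm (vertical).
Torsion M = P·e = 91.5×10³ × 195 = 17842000 N·mm.
Critical point at (x, y) = (57.5, 95) from centroid. f_tx = M·y/J = 706.4 N/mm; f_ty = M·x/J = 427.6 N/mm.
Resultant f_max = √[f_tx² + (f_v + f_ty)²] = √[706.4² + (240.8 + 427.6)²] = 972.5 N/mm.
Capacity per unit length: φr_n = 0.75 × 0.6 × 550 × (0.707 × 5) = 874.9 N/mm.
972.5 > 874.9 → NOT adequate.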